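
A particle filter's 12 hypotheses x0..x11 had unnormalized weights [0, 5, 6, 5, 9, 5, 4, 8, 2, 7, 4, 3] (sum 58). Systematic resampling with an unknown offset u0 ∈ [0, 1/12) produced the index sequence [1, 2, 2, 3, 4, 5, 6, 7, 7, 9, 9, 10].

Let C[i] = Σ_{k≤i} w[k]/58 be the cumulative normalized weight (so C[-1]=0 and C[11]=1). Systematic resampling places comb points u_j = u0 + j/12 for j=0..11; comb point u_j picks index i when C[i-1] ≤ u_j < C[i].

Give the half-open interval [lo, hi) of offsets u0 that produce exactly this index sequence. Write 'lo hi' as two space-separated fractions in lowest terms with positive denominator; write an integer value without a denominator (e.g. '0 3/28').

C = [0, 5/58, 11/58, 8/29, 25/58, 15/29, 17/29, 21/29, 22/29, 51/58, 55/58, 1]
j=0 picked index 1: u0 ∈ [0, 5/58)
j=1 picked index 2: u0 ∈ [1/348, 37/348)
j=2 picked index 2: u0 ∈ [-7/87, 2/87)
j=3 picked index 3: u0 ∈ [-7/116, 3/116)
j=4 picked index 4: u0 ∈ [-5/87, 17/174)
j=5 picked index 5: u0 ∈ [5/348, 35/348)
j=6 picked index 6: u0 ∈ [1/58, 5/58)
j=7 picked index 7: u0 ∈ [1/348, 49/348)
j=8 picked index 7: u0 ∈ [-7/87, 5/87)
j=9 picked index 9: u0 ∈ [1/116, 15/116)
j=10 picked index 9: u0 ∈ [-13/174, 4/87)
j=11 picked index 10: u0 ∈ [-13/348, 11/348)
intersection: [1/58, 2/87)

1/58 2/87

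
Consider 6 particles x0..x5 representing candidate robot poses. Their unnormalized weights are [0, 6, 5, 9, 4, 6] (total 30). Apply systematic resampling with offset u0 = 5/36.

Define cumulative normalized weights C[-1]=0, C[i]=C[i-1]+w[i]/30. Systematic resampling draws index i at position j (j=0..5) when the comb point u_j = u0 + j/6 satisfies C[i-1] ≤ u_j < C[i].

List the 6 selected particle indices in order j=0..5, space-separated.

1 2 3 3 5 5

C = [0, 1/5, 11/30, 2/3, 4/5, 1]
j=0: u_0=5/36 ∈ [0, 1/5) → index 1
j=1: u_1=11/36 ∈ [1/5, 11/30) → index 2
j=2: u_2=17/36 ∈ [11/30, 2/3) → index 3
j=3: u_3=23/36 ∈ [11/30, 2/3) → index 3
j=4: u_4=29/36 ∈ [4/5, 1) → index 5
j=5: u_5=35/36 ∈ [4/5, 1) → index 5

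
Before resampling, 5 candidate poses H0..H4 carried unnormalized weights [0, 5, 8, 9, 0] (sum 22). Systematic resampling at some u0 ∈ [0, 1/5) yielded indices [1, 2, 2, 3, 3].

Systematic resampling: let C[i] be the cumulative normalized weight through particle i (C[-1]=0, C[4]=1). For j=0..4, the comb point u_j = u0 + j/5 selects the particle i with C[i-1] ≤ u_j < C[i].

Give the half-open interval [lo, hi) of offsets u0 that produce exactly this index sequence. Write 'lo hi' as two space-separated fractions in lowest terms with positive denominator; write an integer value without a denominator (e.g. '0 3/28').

C = [0, 5/22, 13/22, 1, 1]
j=0 picked index 1: u0 ∈ [0, 5/22)
j=1 picked index 2: u0 ∈ [3/110, 43/110)
j=2 picked index 2: u0 ∈ [-19/110, 21/110)
j=3 picked index 3: u0 ∈ [-1/110, 2/5)
j=4 picked index 3: u0 ∈ [-23/110, 1/5)
intersection: [3/110, 21/110)

3/110 21/110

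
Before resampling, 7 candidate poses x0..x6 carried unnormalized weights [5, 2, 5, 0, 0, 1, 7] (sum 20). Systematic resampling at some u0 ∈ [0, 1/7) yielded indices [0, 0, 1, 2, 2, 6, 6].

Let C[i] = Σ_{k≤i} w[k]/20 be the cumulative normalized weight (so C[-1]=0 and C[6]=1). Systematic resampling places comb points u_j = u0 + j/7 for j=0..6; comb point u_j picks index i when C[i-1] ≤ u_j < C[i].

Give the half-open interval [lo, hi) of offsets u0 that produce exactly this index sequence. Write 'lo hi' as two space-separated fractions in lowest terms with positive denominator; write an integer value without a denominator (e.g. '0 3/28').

C = [1/4, 7/20, 3/5, 3/5, 3/5, 13/20, 1]
j=0 picked index 0: u0 ∈ [0, 1/4)
j=1 picked index 0: u0 ∈ [-1/7, 3/28)
j=2 picked index 1: u0 ∈ [-1/28, 9/140)
j=3 picked index 2: u0 ∈ [-11/140, 6/35)
j=4 picked index 2: u0 ∈ [-31/140, 1/35)
j=5 picked index 6: u0 ∈ [-9/140, 2/7)
j=6 picked index 6: u0 ∈ [-29/140, 1/7)
intersection: [0, 1/35)

0 1/35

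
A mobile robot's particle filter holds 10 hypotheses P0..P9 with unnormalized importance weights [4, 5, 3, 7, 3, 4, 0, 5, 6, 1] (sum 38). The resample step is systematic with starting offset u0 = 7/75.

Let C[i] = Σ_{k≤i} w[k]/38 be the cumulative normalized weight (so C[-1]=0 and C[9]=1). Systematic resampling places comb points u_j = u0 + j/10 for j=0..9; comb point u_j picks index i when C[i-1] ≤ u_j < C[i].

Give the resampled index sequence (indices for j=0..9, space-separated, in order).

C = [2/19, 9/38, 6/19, 1/2, 11/19, 13/19, 13/19, 31/38, 37/38, 1]
j=0: u_0=7/75 ∈ [0, 2/19) → index 0
j=1: u_1=29/150 ∈ [2/19, 9/38) → index 1
j=2: u_2=22/75 ∈ [9/38, 6/19) → index 2
j=3: u_3=59/150 ∈ [6/19, 1/2) → index 3
j=4: u_4=37/75 ∈ [6/19, 1/2) → index 3
j=5: u_5=89/150 ∈ [11/19, 13/19) → index 5
j=6: u_6=52/75 ∈ [13/19, 31/38) → index 7
j=7: u_7=119/150 ∈ [13/19, 31/38) → index 7
j=8: u_8=67/75 ∈ [31/38, 37/38) → index 8
j=9: u_9=149/150 ∈ [37/38, 1) → index 9

0 1 2 3 3 5 7 7 8 9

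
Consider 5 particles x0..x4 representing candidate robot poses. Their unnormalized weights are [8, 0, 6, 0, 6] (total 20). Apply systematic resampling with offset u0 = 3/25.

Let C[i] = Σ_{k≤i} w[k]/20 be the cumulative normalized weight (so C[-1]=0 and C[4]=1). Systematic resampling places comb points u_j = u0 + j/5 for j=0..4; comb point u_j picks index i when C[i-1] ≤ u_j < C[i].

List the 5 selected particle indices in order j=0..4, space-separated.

0 0 2 4 4

C = [2/5, 2/5, 7/10, 7/10, 1]
j=0: u_0=3/25 ∈ [0, 2/5) → index 0
j=1: u_1=8/25 ∈ [0, 2/5) → index 0
j=2: u_2=13/25 ∈ [2/5, 7/10) → index 2
j=3: u_3=18/25 ∈ [7/10, 1) → index 4
j=4: u_4=23/25 ∈ [7/10, 1) → index 4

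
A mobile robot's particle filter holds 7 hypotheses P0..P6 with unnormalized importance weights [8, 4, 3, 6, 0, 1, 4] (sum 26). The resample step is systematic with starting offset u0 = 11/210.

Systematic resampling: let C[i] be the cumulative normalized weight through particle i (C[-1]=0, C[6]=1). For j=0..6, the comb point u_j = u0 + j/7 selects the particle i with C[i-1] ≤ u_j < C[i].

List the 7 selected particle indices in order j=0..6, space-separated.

C = [4/13, 6/13, 15/26, 21/26, 21/26, 11/13, 1]
j=0: u_0=11/210 ∈ [0, 4/13) → index 0
j=1: u_1=41/210 ∈ [0, 4/13) → index 0
j=2: u_2=71/210 ∈ [4/13, 6/13) → index 1
j=3: u_3=101/210 ∈ [6/13, 15/26) → index 2
j=4: u_4=131/210 ∈ [15/26, 21/26) → index 3
j=5: u_5=23/30 ∈ [15/26, 21/26) → index 3
j=6: u_6=191/210 ∈ [11/13, 1) → index 6

0 0 1 2 3 3 6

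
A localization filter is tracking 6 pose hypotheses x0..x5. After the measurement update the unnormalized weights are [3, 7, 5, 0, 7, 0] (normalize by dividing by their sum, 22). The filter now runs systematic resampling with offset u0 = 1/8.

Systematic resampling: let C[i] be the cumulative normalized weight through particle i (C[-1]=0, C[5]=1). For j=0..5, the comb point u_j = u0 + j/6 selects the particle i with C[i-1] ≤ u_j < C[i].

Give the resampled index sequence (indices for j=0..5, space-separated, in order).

C = [3/22, 5/11, 15/22, 15/22, 1, 1]
j=0: u_0=1/8 ∈ [0, 3/22) → index 0
j=1: u_1=7/24 ∈ [3/22, 5/11) → index 1
j=2: u_2=11/24 ∈ [5/11, 15/22) → index 2
j=3: u_3=5/8 ∈ [5/11, 15/22) → index 2
j=4: u_4=19/24 ∈ [15/22, 1) → index 4
j=5: u_5=23/24 ∈ [15/22, 1) → index 4

0 1 2 2 4 4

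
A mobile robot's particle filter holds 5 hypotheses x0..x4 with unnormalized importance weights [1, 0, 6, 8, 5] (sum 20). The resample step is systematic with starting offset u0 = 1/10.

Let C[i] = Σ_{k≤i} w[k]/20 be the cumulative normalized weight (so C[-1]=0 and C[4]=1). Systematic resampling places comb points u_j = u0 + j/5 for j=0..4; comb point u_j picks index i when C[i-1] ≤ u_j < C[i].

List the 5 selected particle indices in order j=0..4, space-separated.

C = [1/20, 1/20, 7/20, 3/4, 1]
j=0: u_0=1/10 ∈ [1/20, 7/20) → index 2
j=1: u_1=3/10 ∈ [1/20, 7/20) → index 2
j=2: u_2=1/2 ∈ [7/20, 3/4) → index 3
j=3: u_3=7/10 ∈ [7/20, 3/4) → index 3
j=4: u_4=9/10 ∈ [3/4, 1) → index 4

2 2 3 3 4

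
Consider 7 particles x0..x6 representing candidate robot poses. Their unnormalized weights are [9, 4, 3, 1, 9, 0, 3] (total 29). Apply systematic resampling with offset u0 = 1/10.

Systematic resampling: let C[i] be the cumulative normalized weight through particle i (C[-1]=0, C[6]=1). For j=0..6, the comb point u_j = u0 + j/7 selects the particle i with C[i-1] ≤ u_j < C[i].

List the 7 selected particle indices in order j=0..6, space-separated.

0 0 1 2 4 4 6

C = [9/29, 13/29, 16/29, 17/29, 26/29, 26/29, 1]
j=0: u_0=1/10 ∈ [0, 9/29) → index 0
j=1: u_1=17/70 ∈ [0, 9/29) → index 0
j=2: u_2=27/70 ∈ [9/29, 13/29) → index 1
j=3: u_3=37/70 ∈ [13/29, 16/29) → index 2
j=4: u_4=47/70 ∈ [17/29, 26/29) → index 4
j=5: u_5=57/70 ∈ [17/29, 26/29) → index 4
j=6: u_6=67/70 ∈ [26/29, 1) → index 6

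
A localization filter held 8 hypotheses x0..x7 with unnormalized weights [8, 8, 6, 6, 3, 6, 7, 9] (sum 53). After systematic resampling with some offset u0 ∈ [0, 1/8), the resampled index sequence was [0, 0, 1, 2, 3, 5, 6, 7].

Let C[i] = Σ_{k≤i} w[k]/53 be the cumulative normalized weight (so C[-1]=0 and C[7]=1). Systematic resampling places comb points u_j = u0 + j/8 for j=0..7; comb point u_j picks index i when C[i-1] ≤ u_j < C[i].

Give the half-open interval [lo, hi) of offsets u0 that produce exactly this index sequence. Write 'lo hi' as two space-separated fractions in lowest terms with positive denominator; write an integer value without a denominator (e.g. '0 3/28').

0 11/424

C = [8/53, 16/53, 22/53, 28/53, 31/53, 37/53, 44/53, 1]
j=0 picked index 0: u0 ∈ [0, 8/53)
j=1 picked index 0: u0 ∈ [-1/8, 11/424)
j=2 picked index 1: u0 ∈ [-21/212, 11/212)
j=3 picked index 2: u0 ∈ [-31/424, 17/424)
j=4 picked index 3: u0 ∈ [-9/106, 3/106)
j=5 picked index 5: u0 ∈ [-17/424, 31/424)
j=6 picked index 6: u0 ∈ [-11/212, 17/212)
j=7 picked index 7: u0 ∈ [-19/424, 1/8)
intersection: [0, 11/424)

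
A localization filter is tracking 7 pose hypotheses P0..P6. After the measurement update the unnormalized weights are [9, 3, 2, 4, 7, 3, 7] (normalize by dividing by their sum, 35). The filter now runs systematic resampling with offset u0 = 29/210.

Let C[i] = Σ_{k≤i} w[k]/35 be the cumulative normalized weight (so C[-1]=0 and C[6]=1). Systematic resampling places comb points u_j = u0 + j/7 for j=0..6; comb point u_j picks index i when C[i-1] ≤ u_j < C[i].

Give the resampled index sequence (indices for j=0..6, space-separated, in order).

C = [9/35, 12/35, 2/5, 18/35, 5/7, 4/5, 1]
j=0: u_0=29/210 ∈ [0, 9/35) → index 0
j=1: u_1=59/210 ∈ [9/35, 12/35) → index 1
j=2: u_2=89/210 ∈ [2/5, 18/35) → index 3
j=3: u_3=17/30 ∈ [18/35, 5/7) → index 4
j=4: u_4=149/210 ∈ [18/35, 5/7) → index 4
j=5: u_5=179/210 ∈ [4/5, 1) → index 6
j=6: u_6=209/210 ∈ [4/5, 1) → index 6

0 1 3 4 4 6 6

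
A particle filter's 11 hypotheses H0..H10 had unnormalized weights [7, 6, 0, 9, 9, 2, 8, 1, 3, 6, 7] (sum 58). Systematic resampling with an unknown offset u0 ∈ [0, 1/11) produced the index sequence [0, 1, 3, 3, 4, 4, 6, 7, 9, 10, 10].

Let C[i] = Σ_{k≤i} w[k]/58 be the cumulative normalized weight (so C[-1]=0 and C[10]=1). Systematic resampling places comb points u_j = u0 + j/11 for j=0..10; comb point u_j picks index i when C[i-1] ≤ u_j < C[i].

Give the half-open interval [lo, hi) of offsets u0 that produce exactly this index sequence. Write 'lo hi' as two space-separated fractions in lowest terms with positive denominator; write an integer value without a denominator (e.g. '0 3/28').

C = [7/58, 13/58, 13/58, 11/29, 31/58, 33/58, 41/58, 21/29, 45/58, 51/58, 1]
j=0 picked index 0: u0 ∈ [0, 7/58)
j=1 picked index 1: u0 ∈ [19/638, 85/638)
j=2 picked index 3: u0 ∈ [27/638, 63/319)
j=3 picked index 3: u0 ∈ [-31/638, 34/319)
j=4 picked index 4: u0 ∈ [5/319, 109/638)
j=5 picked index 4: u0 ∈ [-24/319, 51/638)
j=6 picked index 6: u0 ∈ [15/638, 103/638)
j=7 picked index 7: u0 ∈ [45/638, 28/319)
j=8 picked index 9: u0 ∈ [31/638, 97/638)
j=9 picked index 10: u0 ∈ [39/638, 2/11)
j=10 picked index 10: u0 ∈ [-19/638, 1/11)
intersection: [45/638, 51/638)

45/638 51/638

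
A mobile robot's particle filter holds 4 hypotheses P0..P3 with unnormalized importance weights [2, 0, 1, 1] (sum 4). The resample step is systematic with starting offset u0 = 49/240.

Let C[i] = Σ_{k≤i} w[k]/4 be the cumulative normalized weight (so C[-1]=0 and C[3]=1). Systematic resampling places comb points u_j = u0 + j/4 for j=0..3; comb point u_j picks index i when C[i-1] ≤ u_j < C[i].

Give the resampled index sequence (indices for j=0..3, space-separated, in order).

0 0 2 3

C = [1/2, 1/2, 3/4, 1]
j=0: u_0=49/240 ∈ [0, 1/2) → index 0
j=1: u_1=109/240 ∈ [0, 1/2) → index 0
j=2: u_2=169/240 ∈ [1/2, 3/4) → index 2
j=3: u_3=229/240 ∈ [3/4, 1) → index 3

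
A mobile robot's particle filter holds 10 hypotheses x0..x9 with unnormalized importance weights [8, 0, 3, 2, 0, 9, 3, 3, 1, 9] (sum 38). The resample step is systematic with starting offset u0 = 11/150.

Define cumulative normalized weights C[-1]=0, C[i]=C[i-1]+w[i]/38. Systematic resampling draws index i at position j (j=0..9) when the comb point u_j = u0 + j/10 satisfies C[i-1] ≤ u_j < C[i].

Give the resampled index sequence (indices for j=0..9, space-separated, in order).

0 0 2 5 5 5 7 9 9 9

C = [4/19, 4/19, 11/38, 13/38, 13/38, 11/19, 25/38, 14/19, 29/38, 1]
j=0: u_0=11/150 ∈ [0, 4/19) → index 0
j=1: u_1=13/75 ∈ [0, 4/19) → index 0
j=2: u_2=41/150 ∈ [4/19, 11/38) → index 2
j=3: u_3=28/75 ∈ [13/38, 11/19) → index 5
j=4: u_4=71/150 ∈ [13/38, 11/19) → index 5
j=5: u_5=43/75 ∈ [13/38, 11/19) → index 5
j=6: u_6=101/150 ∈ [25/38, 14/19) → index 7
j=7: u_7=58/75 ∈ [29/38, 1) → index 9
j=8: u_8=131/150 ∈ [29/38, 1) → index 9
j=9: u_9=73/75 ∈ [29/38, 1) → index 9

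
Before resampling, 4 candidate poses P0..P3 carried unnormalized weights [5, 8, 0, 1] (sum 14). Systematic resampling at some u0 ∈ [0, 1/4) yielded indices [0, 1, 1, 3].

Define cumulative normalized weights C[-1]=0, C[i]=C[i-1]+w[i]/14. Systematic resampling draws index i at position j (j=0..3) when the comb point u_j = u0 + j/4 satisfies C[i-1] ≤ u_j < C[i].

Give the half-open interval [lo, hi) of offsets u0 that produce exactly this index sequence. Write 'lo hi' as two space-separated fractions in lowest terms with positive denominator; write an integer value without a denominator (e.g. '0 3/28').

5/28 1/4

C = [5/14, 13/14, 13/14, 1]
j=0 picked index 0: u0 ∈ [0, 5/14)
j=1 picked index 1: u0 ∈ [3/28, 19/28)
j=2 picked index 1: u0 ∈ [-1/7, 3/7)
j=3 picked index 3: u0 ∈ [5/28, 1/4)
intersection: [5/28, 1/4)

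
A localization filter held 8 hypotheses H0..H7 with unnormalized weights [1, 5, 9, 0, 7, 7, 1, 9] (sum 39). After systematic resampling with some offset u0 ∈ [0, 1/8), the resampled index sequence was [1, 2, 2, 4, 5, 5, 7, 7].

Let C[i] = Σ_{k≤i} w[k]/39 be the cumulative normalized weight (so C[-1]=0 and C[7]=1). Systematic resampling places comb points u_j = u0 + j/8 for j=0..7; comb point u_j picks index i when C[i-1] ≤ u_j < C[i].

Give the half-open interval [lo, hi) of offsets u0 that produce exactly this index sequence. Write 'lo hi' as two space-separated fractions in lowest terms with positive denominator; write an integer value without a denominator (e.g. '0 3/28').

C = [1/39, 2/13, 5/13, 5/13, 22/39, 29/39, 10/13, 1]
j=0 picked index 1: u0 ∈ [1/39, 2/13)
j=1 picked index 2: u0 ∈ [3/104, 27/104)
j=2 picked index 2: u0 ∈ [-5/52, 7/52)
j=3 picked index 4: u0 ∈ [1/104, 59/312)
j=4 picked index 5: u0 ∈ [5/78, 19/78)
j=5 picked index 5: u0 ∈ [-19/312, 37/312)
j=6 picked index 7: u0 ∈ [1/52, 1/4)
j=7 picked index 7: u0 ∈ [-11/104, 1/8)
intersection: [5/78, 37/312)

5/78 37/312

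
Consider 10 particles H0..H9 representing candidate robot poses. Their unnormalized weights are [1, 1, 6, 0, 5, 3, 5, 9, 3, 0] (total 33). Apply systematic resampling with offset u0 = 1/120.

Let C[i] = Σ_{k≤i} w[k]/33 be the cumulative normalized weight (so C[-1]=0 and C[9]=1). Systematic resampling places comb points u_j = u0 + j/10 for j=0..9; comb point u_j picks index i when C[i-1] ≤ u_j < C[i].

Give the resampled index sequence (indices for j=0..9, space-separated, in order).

0 2 2 4 5 6 6 7 7 7

C = [1/33, 2/33, 8/33, 8/33, 13/33, 16/33, 7/11, 10/11, 1, 1]
j=0: u_0=1/120 ∈ [0, 1/33) → index 0
j=1: u_1=13/120 ∈ [2/33, 8/33) → index 2
j=2: u_2=5/24 ∈ [2/33, 8/33) → index 2
j=3: u_3=37/120 ∈ [8/33, 13/33) → index 4
j=4: u_4=49/120 ∈ [13/33, 16/33) → index 5
j=5: u_5=61/120 ∈ [16/33, 7/11) → index 6
j=6: u_6=73/120 ∈ [16/33, 7/11) → index 6
j=7: u_7=17/24 ∈ [7/11, 10/11) → index 7
j=8: u_8=97/120 ∈ [7/11, 10/11) → index 7
j=9: u_9=109/120 ∈ [7/11, 10/11) → index 7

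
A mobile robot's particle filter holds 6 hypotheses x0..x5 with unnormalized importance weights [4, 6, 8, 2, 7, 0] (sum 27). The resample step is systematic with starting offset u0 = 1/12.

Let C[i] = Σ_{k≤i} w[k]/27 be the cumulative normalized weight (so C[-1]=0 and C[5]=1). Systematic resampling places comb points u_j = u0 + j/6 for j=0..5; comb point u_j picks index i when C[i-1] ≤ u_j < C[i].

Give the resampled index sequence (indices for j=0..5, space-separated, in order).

C = [4/27, 10/27, 2/3, 20/27, 1, 1]
j=0: u_0=1/12 ∈ [0, 4/27) → index 0
j=1: u_1=1/4 ∈ [4/27, 10/27) → index 1
j=2: u_2=5/12 ∈ [10/27, 2/3) → index 2
j=3: u_3=7/12 ∈ [10/27, 2/3) → index 2
j=4: u_4=3/4 ∈ [20/27, 1) → index 4
j=5: u_5=11/12 ∈ [20/27, 1) → index 4

0 1 2 2 4 4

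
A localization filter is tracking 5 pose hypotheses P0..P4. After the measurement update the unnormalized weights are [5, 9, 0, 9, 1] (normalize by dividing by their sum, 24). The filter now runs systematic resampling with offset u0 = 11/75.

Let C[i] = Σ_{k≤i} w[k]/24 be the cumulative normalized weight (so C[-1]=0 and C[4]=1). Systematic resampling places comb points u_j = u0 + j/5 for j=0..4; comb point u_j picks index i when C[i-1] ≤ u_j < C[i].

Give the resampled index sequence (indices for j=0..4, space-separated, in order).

0 1 1 3 3

C = [5/24, 7/12, 7/12, 23/24, 1]
j=0: u_0=11/75 ∈ [0, 5/24) → index 0
j=1: u_1=26/75 ∈ [5/24, 7/12) → index 1
j=2: u_2=41/75 ∈ [5/24, 7/12) → index 1
j=3: u_3=56/75 ∈ [7/12, 23/24) → index 3
j=4: u_4=71/75 ∈ [7/12, 23/24) → index 3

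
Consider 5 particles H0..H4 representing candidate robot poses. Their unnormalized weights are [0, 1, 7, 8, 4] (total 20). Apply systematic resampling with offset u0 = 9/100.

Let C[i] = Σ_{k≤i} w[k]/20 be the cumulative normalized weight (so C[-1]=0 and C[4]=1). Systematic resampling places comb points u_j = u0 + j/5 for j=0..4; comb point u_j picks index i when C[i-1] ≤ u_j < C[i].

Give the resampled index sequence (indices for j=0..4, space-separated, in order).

C = [0, 1/20, 2/5, 4/5, 1]
j=0: u_0=9/100 ∈ [1/20, 2/5) → index 2
j=1: u_1=29/100 ∈ [1/20, 2/5) → index 2
j=2: u_2=49/100 ∈ [2/5, 4/5) → index 3
j=3: u_3=69/100 ∈ [2/5, 4/5) → index 3
j=4: u_4=89/100 ∈ [4/5, 1) → index 4

2 2 3 3 4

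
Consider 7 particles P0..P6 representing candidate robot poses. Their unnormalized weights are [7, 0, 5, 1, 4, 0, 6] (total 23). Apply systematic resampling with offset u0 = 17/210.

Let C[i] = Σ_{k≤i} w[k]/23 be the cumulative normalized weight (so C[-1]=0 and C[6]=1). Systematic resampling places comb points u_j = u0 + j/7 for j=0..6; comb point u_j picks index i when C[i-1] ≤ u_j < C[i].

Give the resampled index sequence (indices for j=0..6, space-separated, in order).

C = [7/23, 7/23, 12/23, 13/23, 17/23, 17/23, 1]
j=0: u_0=17/210 ∈ [0, 7/23) → index 0
j=1: u_1=47/210 ∈ [0, 7/23) → index 0
j=2: u_2=11/30 ∈ [7/23, 12/23) → index 2
j=3: u_3=107/210 ∈ [7/23, 12/23) → index 2
j=4: u_4=137/210 ∈ [13/23, 17/23) → index 4
j=5: u_5=167/210 ∈ [17/23, 1) → index 6
j=6: u_6=197/210 ∈ [17/23, 1) → index 6

0 0 2 2 4 6 6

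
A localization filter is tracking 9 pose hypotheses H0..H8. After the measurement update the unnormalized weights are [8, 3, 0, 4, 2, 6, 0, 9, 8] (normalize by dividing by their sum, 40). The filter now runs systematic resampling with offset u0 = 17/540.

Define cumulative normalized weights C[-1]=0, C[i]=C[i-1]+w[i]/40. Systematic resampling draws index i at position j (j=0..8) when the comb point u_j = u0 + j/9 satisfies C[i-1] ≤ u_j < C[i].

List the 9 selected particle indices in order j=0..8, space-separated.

C = [1/5, 11/40, 11/40, 3/8, 17/40, 23/40, 23/40, 4/5, 1]
j=0: u_0=17/540 ∈ [0, 1/5) → index 0
j=1: u_1=77/540 ∈ [0, 1/5) → index 0
j=2: u_2=137/540 ∈ [1/5, 11/40) → index 1
j=3: u_3=197/540 ∈ [11/40, 3/8) → index 3
j=4: u_4=257/540 ∈ [17/40, 23/40) → index 5
j=5: u_5=317/540 ∈ [23/40, 4/5) → index 7
j=6: u_6=377/540 ∈ [23/40, 4/5) → index 7
j=7: u_7=437/540 ∈ [4/5, 1) → index 8
j=8: u_8=497/540 ∈ [4/5, 1) → index 8

0 0 1 3 5 7 7 8 8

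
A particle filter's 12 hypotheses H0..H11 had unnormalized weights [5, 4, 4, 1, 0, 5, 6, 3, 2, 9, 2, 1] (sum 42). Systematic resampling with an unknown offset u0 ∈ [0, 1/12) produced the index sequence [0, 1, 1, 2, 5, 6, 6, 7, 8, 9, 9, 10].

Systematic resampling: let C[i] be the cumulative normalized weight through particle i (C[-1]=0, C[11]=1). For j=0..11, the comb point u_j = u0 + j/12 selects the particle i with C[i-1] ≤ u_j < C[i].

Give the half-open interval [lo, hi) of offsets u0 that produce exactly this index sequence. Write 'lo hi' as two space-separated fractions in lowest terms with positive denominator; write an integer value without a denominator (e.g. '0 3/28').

1/28 1/21

C = [5/42, 3/14, 13/42, 1/3, 1/3, 19/42, 25/42, 2/3, 5/7, 13/14, 41/42, 1]
j=0 picked index 0: u0 ∈ [0, 5/42)
j=1 picked index 1: u0 ∈ [1/28, 11/84)
j=2 picked index 1: u0 ∈ [-1/21, 1/21)
j=3 picked index 2: u0 ∈ [-1/28, 5/84)
j=4 picked index 5: u0 ∈ [0, 5/42)
j=5 picked index 6: u0 ∈ [1/28, 5/28)
j=6 picked index 6: u0 ∈ [-1/21, 2/21)
j=7 picked index 7: u0 ∈ [1/84, 1/12)
j=8 picked index 8: u0 ∈ [0, 1/21)
j=9 picked index 9: u0 ∈ [-1/28, 5/28)
j=10 picked index 9: u0 ∈ [-5/42, 2/21)
j=11 picked index 10: u0 ∈ [1/84, 5/84)
intersection: [1/28, 1/21)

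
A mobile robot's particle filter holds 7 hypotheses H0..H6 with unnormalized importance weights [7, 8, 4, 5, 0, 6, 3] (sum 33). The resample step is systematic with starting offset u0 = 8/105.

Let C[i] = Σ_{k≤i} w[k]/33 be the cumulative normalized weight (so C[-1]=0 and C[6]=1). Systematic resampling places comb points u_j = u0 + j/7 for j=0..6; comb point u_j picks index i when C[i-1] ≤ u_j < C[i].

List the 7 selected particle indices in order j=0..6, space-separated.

0 1 1 2 3 5 6

C = [7/33, 5/11, 19/33, 8/11, 8/11, 10/11, 1]
j=0: u_0=8/105 ∈ [0, 7/33) → index 0
j=1: u_1=23/105 ∈ [7/33, 5/11) → index 1
j=2: u_2=38/105 ∈ [7/33, 5/11) → index 1
j=3: u_3=53/105 ∈ [5/11, 19/33) → index 2
j=4: u_4=68/105 ∈ [19/33, 8/11) → index 3
j=5: u_5=83/105 ∈ [8/11, 10/11) → index 5
j=6: u_6=14/15 ∈ [10/11, 1) → index 6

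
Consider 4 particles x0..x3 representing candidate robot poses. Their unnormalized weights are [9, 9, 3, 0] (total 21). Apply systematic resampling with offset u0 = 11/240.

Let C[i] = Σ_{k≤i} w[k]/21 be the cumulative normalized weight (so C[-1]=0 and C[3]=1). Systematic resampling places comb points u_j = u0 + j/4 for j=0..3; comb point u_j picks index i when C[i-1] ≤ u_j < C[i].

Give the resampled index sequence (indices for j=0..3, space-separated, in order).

C = [3/7, 6/7, 1, 1]
j=0: u_0=11/240 ∈ [0, 3/7) → index 0
j=1: u_1=71/240 ∈ [0, 3/7) → index 0
j=2: u_2=131/240 ∈ [3/7, 6/7) → index 1
j=3: u_3=191/240 ∈ [3/7, 6/7) → index 1

0 0 1 1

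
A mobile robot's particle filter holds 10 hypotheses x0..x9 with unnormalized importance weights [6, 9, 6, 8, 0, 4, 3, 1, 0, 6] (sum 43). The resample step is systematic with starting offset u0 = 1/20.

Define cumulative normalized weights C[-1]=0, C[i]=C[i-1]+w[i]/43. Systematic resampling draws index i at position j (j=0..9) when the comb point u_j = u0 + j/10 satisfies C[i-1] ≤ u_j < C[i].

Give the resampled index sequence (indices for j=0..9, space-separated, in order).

C = [6/43, 15/43, 21/43, 29/43, 29/43, 33/43, 36/43, 37/43, 37/43, 1]
j=0: u_0=1/20 ∈ [0, 6/43) → index 0
j=1: u_1=3/20 ∈ [6/43, 15/43) → index 1
j=2: u_2=1/4 ∈ [6/43, 15/43) → index 1
j=3: u_3=7/20 ∈ [15/43, 21/43) → index 2
j=4: u_4=9/20 ∈ [15/43, 21/43) → index 2
j=5: u_5=11/20 ∈ [21/43, 29/43) → index 3
j=6: u_6=13/20 ∈ [21/43, 29/43) → index 3
j=7: u_7=3/4 ∈ [29/43, 33/43) → index 5
j=8: u_8=17/20 ∈ [36/43, 37/43) → index 7
j=9: u_9=19/20 ∈ [37/43, 1) → index 9

0 1 1 2 2 3 3 5 7 9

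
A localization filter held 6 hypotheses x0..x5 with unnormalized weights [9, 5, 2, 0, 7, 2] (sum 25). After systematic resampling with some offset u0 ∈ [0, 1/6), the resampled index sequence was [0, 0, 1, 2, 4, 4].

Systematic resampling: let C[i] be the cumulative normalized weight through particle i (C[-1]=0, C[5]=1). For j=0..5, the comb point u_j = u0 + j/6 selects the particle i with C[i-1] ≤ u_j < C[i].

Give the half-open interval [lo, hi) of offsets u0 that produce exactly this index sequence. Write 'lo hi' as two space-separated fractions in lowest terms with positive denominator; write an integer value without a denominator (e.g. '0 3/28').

3/50 13/150

C = [9/25, 14/25, 16/25, 16/25, 23/25, 1]
j=0 picked index 0: u0 ∈ [0, 9/25)
j=1 picked index 0: u0 ∈ [-1/6, 29/150)
j=2 picked index 1: u0 ∈ [2/75, 17/75)
j=3 picked index 2: u0 ∈ [3/50, 7/50)
j=4 picked index 4: u0 ∈ [-2/75, 19/75)
j=5 picked index 4: u0 ∈ [-29/150, 13/150)
intersection: [3/50, 13/150)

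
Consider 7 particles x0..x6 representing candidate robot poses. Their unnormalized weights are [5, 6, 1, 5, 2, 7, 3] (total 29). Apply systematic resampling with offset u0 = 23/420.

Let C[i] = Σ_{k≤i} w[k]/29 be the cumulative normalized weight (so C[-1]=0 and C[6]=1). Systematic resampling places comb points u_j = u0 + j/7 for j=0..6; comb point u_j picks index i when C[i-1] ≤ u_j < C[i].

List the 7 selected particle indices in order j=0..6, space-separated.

0 1 1 3 4 5 6

C = [5/29, 11/29, 12/29, 17/29, 19/29, 26/29, 1]
j=0: u_0=23/420 ∈ [0, 5/29) → index 0
j=1: u_1=83/420 ∈ [5/29, 11/29) → index 1
j=2: u_2=143/420 ∈ [5/29, 11/29) → index 1
j=3: u_3=29/60 ∈ [12/29, 17/29) → index 3
j=4: u_4=263/420 ∈ [17/29, 19/29) → index 4
j=5: u_5=323/420 ∈ [19/29, 26/29) → index 5
j=6: u_6=383/420 ∈ [26/29, 1) → index 6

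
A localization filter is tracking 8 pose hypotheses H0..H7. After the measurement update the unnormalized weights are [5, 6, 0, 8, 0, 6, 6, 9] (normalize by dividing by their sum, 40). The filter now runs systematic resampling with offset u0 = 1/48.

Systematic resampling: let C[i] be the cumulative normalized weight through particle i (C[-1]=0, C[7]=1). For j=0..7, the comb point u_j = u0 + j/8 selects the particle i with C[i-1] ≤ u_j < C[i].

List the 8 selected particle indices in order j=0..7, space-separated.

C = [1/8, 11/40, 11/40, 19/40, 19/40, 5/8, 31/40, 1]
j=0: u_0=1/48 ∈ [0, 1/8) → index 0
j=1: u_1=7/48 ∈ [1/8, 11/40) → index 1
j=2: u_2=13/48 ∈ [1/8, 11/40) → index 1
j=3: u_3=19/48 ∈ [11/40, 19/40) → index 3
j=4: u_4=25/48 ∈ [19/40, 5/8) → index 5
j=5: u_5=31/48 ∈ [5/8, 31/40) → index 6
j=6: u_6=37/48 ∈ [5/8, 31/40) → index 6
j=7: u_7=43/48 ∈ [31/40, 1) → index 7

0 1 1 3 5 6 6 7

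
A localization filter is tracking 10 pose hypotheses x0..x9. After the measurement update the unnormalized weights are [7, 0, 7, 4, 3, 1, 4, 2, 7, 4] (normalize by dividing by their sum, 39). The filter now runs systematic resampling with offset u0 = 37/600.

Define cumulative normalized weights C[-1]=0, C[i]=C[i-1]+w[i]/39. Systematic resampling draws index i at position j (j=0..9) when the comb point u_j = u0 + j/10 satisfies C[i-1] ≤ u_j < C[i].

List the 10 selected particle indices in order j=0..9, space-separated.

C = [7/39, 7/39, 14/39, 6/13, 7/13, 22/39, 2/3, 28/39, 35/39, 1]
j=0: u_0=37/600 ∈ [0, 7/39) → index 0
j=1: u_1=97/600 ∈ [0, 7/39) → index 0
j=2: u_2=157/600 ∈ [7/39, 14/39) → index 2
j=3: u_3=217/600 ∈ [14/39, 6/13) → index 3
j=4: u_4=277/600 ∈ [6/13, 7/13) → index 4
j=5: u_5=337/600 ∈ [7/13, 22/39) → index 5
j=6: u_6=397/600 ∈ [22/39, 2/3) → index 6
j=7: u_7=457/600 ∈ [28/39, 35/39) → index 8
j=8: u_8=517/600 ∈ [28/39, 35/39) → index 8
j=9: u_9=577/600 ∈ [35/39, 1) → index 9

0 0 2 3 4 5 6 8 8 9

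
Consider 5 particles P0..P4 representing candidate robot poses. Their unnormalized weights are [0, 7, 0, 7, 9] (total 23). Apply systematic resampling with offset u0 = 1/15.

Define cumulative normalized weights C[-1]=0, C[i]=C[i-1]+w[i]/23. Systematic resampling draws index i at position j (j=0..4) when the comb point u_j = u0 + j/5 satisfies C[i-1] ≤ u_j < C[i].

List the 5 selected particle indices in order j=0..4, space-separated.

C = [0, 7/23, 7/23, 14/23, 1]
j=0: u_0=1/15 ∈ [0, 7/23) → index 1
j=1: u_1=4/15 ∈ [0, 7/23) → index 1
j=2: u_2=7/15 ∈ [7/23, 14/23) → index 3
j=3: u_3=2/3 ∈ [14/23, 1) → index 4
j=4: u_4=13/15 ∈ [14/23, 1) → index 4

1 1 3 4 4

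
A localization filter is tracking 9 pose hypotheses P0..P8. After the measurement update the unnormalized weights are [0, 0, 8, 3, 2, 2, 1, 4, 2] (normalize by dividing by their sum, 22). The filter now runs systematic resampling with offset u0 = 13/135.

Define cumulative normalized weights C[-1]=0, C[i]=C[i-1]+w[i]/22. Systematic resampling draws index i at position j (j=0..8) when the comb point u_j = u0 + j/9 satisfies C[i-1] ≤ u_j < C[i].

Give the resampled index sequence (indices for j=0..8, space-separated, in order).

2 2 2 3 4 5 7 7 8

C = [0, 0, 4/11, 1/2, 13/22, 15/22, 8/11, 10/11, 1]
j=0: u_0=13/135 ∈ [0, 4/11) → index 2
j=1: u_1=28/135 ∈ [0, 4/11) → index 2
j=2: u_2=43/135 ∈ [0, 4/11) → index 2
j=3: u_3=58/135 ∈ [4/11, 1/2) → index 3
j=4: u_4=73/135 ∈ [1/2, 13/22) → index 4
j=5: u_5=88/135 ∈ [13/22, 15/22) → index 5
j=6: u_6=103/135 ∈ [8/11, 10/11) → index 7
j=7: u_7=118/135 ∈ [8/11, 10/11) → index 7
j=8: u_8=133/135 ∈ [10/11, 1) → index 8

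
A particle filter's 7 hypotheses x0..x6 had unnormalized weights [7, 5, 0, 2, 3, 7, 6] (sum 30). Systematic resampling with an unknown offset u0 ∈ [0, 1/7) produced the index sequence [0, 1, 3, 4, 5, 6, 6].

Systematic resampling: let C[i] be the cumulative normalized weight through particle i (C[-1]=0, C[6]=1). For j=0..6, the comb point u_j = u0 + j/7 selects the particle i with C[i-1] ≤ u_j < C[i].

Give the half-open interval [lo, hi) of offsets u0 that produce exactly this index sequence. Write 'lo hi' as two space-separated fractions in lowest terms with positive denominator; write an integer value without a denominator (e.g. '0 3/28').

C = [7/30, 2/5, 2/5, 7/15, 17/30, 4/5, 1]
j=0 picked index 0: u0 ∈ [0, 7/30)
j=1 picked index 1: u0 ∈ [19/210, 9/35)
j=2 picked index 3: u0 ∈ [4/35, 19/105)
j=3 picked index 4: u0 ∈ [4/105, 29/210)
j=4 picked index 5: u0 ∈ [-1/210, 8/35)
j=5 picked index 6: u0 ∈ [3/35, 2/7)
j=6 picked index 6: u0 ∈ [-2/35, 1/7)
intersection: [4/35, 29/210)

4/35 29/210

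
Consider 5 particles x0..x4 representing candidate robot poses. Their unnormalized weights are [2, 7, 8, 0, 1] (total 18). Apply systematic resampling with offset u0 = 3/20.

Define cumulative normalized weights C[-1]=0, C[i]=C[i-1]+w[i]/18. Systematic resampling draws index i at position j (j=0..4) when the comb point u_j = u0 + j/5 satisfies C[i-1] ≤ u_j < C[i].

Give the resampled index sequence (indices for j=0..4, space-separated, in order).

C = [1/9, 1/2, 17/18, 17/18, 1]
j=0: u_0=3/20 ∈ [1/9, 1/2) → index 1
j=1: u_1=7/20 ∈ [1/9, 1/2) → index 1
j=2: u_2=11/20 ∈ [1/2, 17/18) → index 2
j=3: u_3=3/4 ∈ [1/2, 17/18) → index 2
j=4: u_4=19/20 ∈ [17/18, 1) → index 4

1 1 2 2 4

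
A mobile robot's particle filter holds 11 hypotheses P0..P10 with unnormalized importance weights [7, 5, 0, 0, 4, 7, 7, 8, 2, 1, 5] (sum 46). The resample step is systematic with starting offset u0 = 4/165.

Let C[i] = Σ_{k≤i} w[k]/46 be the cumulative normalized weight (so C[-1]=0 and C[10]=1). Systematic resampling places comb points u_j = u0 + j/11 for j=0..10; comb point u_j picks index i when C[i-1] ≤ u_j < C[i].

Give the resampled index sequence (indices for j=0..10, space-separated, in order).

0 0 1 4 5 5 6 7 7 8 10

C = [7/46, 6/23, 6/23, 6/23, 8/23, 1/2, 15/23, 19/23, 20/23, 41/46, 1]
j=0: u_0=4/165 ∈ [0, 7/46) → index 0
j=1: u_1=19/165 ∈ [0, 7/46) → index 0
j=2: u_2=34/165 ∈ [7/46, 6/23) → index 1
j=3: u_3=49/165 ∈ [6/23, 8/23) → index 4
j=4: u_4=64/165 ∈ [8/23, 1/2) → index 5
j=5: u_5=79/165 ∈ [8/23, 1/2) → index 5
j=6: u_6=94/165 ∈ [1/2, 15/23) → index 6
j=7: u_7=109/165 ∈ [15/23, 19/23) → index 7
j=8: u_8=124/165 ∈ [15/23, 19/23) → index 7
j=9: u_9=139/165 ∈ [19/23, 20/23) → index 8
j=10: u_10=14/15 ∈ [41/46, 1) → index 10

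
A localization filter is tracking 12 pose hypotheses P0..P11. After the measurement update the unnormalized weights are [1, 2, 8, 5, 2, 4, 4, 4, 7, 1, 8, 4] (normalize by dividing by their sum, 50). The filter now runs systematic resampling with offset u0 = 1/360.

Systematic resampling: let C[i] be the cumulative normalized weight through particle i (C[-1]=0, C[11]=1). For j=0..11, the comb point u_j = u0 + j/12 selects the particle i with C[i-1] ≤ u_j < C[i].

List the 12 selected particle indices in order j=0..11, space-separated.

C = [1/50, 3/50, 11/50, 8/25, 9/25, 11/25, 13/25, 3/5, 37/50, 19/25, 23/25, 1]
j=0: u_0=1/360 ∈ [0, 1/50) → index 0
j=1: u_1=31/360 ∈ [3/50, 11/50) → index 2
j=2: u_2=61/360 ∈ [3/50, 11/50) → index 2
j=3: u_3=91/360 ∈ [11/50, 8/25) → index 3
j=4: u_4=121/360 ∈ [8/25, 9/25) → index 4
j=5: u_5=151/360 ∈ [9/25, 11/25) → index 5
j=6: u_6=181/360 ∈ [11/25, 13/25) → index 6
j=7: u_7=211/360 ∈ [13/25, 3/5) → index 7
j=8: u_8=241/360 ∈ [3/5, 37/50) → index 8
j=9: u_9=271/360 ∈ [37/50, 19/25) → index 9
j=10: u_10=301/360 ∈ [19/25, 23/25) → index 10
j=11: u_11=331/360 ∈ [19/25, 23/25) → index 10

0 2 2 3 4 5 6 7 8 9 10 10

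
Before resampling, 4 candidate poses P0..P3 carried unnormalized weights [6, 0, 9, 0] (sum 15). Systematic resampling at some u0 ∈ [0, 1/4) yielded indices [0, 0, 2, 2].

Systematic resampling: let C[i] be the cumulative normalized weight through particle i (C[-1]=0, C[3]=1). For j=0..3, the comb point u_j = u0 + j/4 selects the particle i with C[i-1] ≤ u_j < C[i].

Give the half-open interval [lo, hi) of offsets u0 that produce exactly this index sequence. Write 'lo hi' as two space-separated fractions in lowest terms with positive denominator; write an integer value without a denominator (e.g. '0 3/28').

C = [2/5, 2/5, 1, 1]
j=0 picked index 0: u0 ∈ [0, 2/5)
j=1 picked index 0: u0 ∈ [-1/4, 3/20)
j=2 picked index 2: u0 ∈ [-1/10, 1/2)
j=3 picked index 2: u0 ∈ [-7/20, 1/4)
intersection: [0, 3/20)

0 3/20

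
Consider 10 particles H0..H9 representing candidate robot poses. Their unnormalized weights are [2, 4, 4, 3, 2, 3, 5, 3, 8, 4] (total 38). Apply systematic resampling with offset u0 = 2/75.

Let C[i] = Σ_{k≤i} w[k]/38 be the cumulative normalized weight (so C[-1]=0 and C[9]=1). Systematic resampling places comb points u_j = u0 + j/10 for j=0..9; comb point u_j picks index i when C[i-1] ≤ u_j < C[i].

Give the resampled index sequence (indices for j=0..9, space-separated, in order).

C = [1/19, 3/19, 5/19, 13/38, 15/38, 9/19, 23/38, 13/19, 17/19, 1]
j=0: u_0=2/75 ∈ [0, 1/19) → index 0
j=1: u_1=19/150 ∈ [1/19, 3/19) → index 1
j=2: u_2=17/75 ∈ [3/19, 5/19) → index 2
j=3: u_3=49/150 ∈ [5/19, 13/38) → index 3
j=4: u_4=32/75 ∈ [15/38, 9/19) → index 5
j=5: u_5=79/150 ∈ [9/19, 23/38) → index 6
j=6: u_6=47/75 ∈ [23/38, 13/19) → index 7
j=7: u_7=109/150 ∈ [13/19, 17/19) → index 8
j=8: u_8=62/75 ∈ [13/19, 17/19) → index 8
j=9: u_9=139/150 ∈ [17/19, 1) → index 9

0 1 2 3 5 6 7 8 8 9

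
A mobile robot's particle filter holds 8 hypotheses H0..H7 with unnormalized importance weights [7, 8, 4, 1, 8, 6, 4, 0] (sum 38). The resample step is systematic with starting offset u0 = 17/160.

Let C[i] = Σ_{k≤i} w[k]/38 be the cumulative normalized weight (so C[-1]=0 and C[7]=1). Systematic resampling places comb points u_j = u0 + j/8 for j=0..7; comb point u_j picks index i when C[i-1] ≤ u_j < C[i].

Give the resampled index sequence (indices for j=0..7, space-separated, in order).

0 1 1 2 4 4 5 6

C = [7/38, 15/38, 1/2, 10/19, 14/19, 17/19, 1, 1]
j=0: u_0=17/160 ∈ [0, 7/38) → index 0
j=1: u_1=37/160 ∈ [7/38, 15/38) → index 1
j=2: u_2=57/160 ∈ [7/38, 15/38) → index 1
j=3: u_3=77/160 ∈ [15/38, 1/2) → index 2
j=4: u_4=97/160 ∈ [10/19, 14/19) → index 4
j=5: u_5=117/160 ∈ [10/19, 14/19) → index 4
j=6: u_6=137/160 ∈ [14/19, 17/19) → index 5
j=7: u_7=157/160 ∈ [17/19, 1) → index 6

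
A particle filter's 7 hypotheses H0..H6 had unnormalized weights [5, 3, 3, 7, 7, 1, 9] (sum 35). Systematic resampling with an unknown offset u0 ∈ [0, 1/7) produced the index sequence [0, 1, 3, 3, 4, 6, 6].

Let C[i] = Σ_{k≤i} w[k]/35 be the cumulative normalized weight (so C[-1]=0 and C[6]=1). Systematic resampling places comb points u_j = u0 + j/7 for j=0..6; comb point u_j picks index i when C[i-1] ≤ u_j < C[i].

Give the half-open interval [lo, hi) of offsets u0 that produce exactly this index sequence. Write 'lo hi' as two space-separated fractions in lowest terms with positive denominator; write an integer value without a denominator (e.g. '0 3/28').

C = [1/7, 8/35, 11/35, 18/35, 5/7, 26/35, 1]
j=0 picked index 0: u0 ∈ [0, 1/7)
j=1 picked index 1: u0 ∈ [0, 3/35)
j=2 picked index 3: u0 ∈ [1/35, 8/35)
j=3 picked index 3: u0 ∈ [-4/35, 3/35)
j=4 picked index 4: u0 ∈ [-2/35, 1/7)
j=5 picked index 6: u0 ∈ [1/35, 2/7)
j=6 picked index 6: u0 ∈ [-4/35, 1/7)
intersection: [1/35, 3/35)

1/35 3/35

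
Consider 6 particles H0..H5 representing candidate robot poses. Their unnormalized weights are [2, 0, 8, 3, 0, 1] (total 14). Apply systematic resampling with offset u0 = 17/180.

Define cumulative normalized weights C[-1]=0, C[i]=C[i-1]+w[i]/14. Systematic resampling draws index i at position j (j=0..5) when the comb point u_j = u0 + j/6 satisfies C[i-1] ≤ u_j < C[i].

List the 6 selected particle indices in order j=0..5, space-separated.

C = [1/7, 1/7, 5/7, 13/14, 13/14, 1]
j=0: u_0=17/180 ∈ [0, 1/7) → index 0
j=1: u_1=47/180 ∈ [1/7, 5/7) → index 2
j=2: u_2=77/180 ∈ [1/7, 5/7) → index 2
j=3: u_3=107/180 ∈ [1/7, 5/7) → index 2
j=4: u_4=137/180 ∈ [5/7, 13/14) → index 3
j=5: u_5=167/180 ∈ [5/7, 13/14) → index 3

0 2 2 2 3 3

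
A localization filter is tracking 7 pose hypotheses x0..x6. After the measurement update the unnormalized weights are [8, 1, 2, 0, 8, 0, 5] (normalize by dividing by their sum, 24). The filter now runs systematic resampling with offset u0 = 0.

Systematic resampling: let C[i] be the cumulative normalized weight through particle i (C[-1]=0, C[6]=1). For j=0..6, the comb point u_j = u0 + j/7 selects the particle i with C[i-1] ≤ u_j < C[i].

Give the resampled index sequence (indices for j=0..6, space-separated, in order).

0 0 0 2 4 4 6

C = [1/3, 3/8, 11/24, 11/24, 19/24, 19/24, 1]
j=0: u_0=0 ∈ [0, 1/3) → index 0
j=1: u_1=1/7 ∈ [0, 1/3) → index 0
j=2: u_2=2/7 ∈ [0, 1/3) → index 0
j=3: u_3=3/7 ∈ [3/8, 11/24) → index 2
j=4: u_4=4/7 ∈ [11/24, 19/24) → index 4
j=5: u_5=5/7 ∈ [11/24, 19/24) → index 4
j=6: u_6=6/7 ∈ [19/24, 1) → index 6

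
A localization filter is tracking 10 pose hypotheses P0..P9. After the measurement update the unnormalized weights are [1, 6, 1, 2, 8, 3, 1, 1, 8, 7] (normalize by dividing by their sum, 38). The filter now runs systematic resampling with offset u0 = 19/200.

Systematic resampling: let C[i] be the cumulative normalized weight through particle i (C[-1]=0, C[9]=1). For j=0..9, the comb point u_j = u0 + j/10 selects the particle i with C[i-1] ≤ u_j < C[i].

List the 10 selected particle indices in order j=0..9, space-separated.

1 2 4 4 5 7 8 8 9 9

C = [1/38, 7/38, 4/19, 5/19, 9/19, 21/38, 11/19, 23/38, 31/38, 1]
j=0: u_0=19/200 ∈ [1/38, 7/38) → index 1
j=1: u_1=39/200 ∈ [7/38, 4/19) → index 2
j=2: u_2=59/200 ∈ [5/19, 9/19) → index 4
j=3: u_3=79/200 ∈ [5/19, 9/19) → index 4
j=4: u_4=99/200 ∈ [9/19, 21/38) → index 5
j=5: u_5=119/200 ∈ [11/19, 23/38) → index 7
j=6: u_6=139/200 ∈ [23/38, 31/38) → index 8
j=7: u_7=159/200 ∈ [23/38, 31/38) → index 8
j=8: u_8=179/200 ∈ [31/38, 1) → index 9
j=9: u_9=199/200 ∈ [31/38, 1) → index 9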